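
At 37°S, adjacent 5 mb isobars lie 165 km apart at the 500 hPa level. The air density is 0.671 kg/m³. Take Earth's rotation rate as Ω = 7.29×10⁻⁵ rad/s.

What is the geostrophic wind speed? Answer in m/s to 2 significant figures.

51 m/s

Coriolis parameter at 37°S:
f = 2Ω sin φ = 2 × 7.29×10⁻⁵ × sin 37° = 8.77×10⁻⁵ s⁻¹
Pressure gradient: |∂P/∂n| = 500 Pa / 165000 m = 3.03×10⁻³ Pa/m
Geostrophic balance (pressure-gradient force = Coriolis force):
V_g = (1/(fρ)) |∂P/∂n| = 3.03×10⁻³ / (8.77×10⁻⁵ × 0.671) = 51.5 m/s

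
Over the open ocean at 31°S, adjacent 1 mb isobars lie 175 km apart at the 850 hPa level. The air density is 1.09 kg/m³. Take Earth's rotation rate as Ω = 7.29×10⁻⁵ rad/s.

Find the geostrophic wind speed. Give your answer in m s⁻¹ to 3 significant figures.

6.98 m s⁻¹

Coriolis parameter at 31°S:
f = 2Ω sin φ = 2 × 7.29×10⁻⁵ × sin 31° = 7.51×10⁻⁵ s⁻¹
Pressure gradient: |∂P/∂n| = 100 Pa / 175000 m = 5.71×10⁻⁴ Pa/m
Geostrophic balance (pressure-gradient force = Coriolis force):
V_g = (1/(fρ)) |∂P/∂n| = 5.71×10⁻⁴ / (7.51×10⁻⁵ × 1.09) = 6.98 m/s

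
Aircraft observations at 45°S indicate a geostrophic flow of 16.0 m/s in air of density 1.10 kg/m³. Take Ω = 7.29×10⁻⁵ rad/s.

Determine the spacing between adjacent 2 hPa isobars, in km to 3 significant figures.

110 km

Coriolis parameter at 45°S:
f = 2Ω sin φ = 2 × 7.29×10⁻⁵ × sin 45° = 1.03×10⁻⁴ s⁻¹
Geostrophic balance rearranged: |∂P/∂n| = f ρ V_g
|∂P/∂n| = 1.03×10⁻⁴ × 1.10 × 16.0 = 1.81×10⁻³ Pa/m
Isobar spacing: Δn = ΔP/|∂P/∂n| = 200 Pa / 1.81×10⁻³ Pa/m = 110224 m ≈ 110 km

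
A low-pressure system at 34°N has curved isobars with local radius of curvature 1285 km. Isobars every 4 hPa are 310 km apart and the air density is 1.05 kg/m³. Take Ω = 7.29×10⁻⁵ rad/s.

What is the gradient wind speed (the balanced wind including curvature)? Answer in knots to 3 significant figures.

26.0 knots

Coriolis parameter at 34°N:
f = 2Ω sin φ = 2 × 7.29×10⁻⁵ × sin 34° = 8.15×10⁻⁵ s⁻¹
Pressure gradient: |∂P/∂n| = 400 Pa / 310000 m = 1.29×10⁻³ Pa/m
Geostrophic speed: V_g = |∂P/∂n|/(fρ) = 1.29×10⁻³/(8.15×10⁻⁵ × 1.05) = 15.1 m/s
Around a low, centrifugal force acts outward with Coriolis, so pressure-gradient force balances both:
(1/ρ)|∂P/∂n| = fV + V²/R  →  V² + fR·V − fR·V_g = 0
With fR = 8.15×10⁻⁵ × 1285×10³ m = 105 m/s:
V = [−fR + √((fR)² + 4 fR V_g)]/2 = [−105 + √(105² + 4×105×15.1)]/2 = 13.4 m/s
Subgeostrophic (V < V_g = 15.1 m/s), as expected around a low.
Converting: 13.4 m/s × 1.944 = 26.0 knots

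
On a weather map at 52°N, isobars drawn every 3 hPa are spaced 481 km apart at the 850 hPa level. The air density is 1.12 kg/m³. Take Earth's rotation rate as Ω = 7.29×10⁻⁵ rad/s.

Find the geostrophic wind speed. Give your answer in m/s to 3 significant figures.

4.85 m/s

Coriolis parameter at 52°N:
f = 2Ω sin φ = 2 × 7.29×10⁻⁵ × sin 52° = 1.15×10⁻⁴ s⁻¹
Pressure gradient: |∂P/∂n| = 300 Pa / 481000 m = 6.24×10⁻⁴ Pa/m
Geostrophic balance (pressure-gradient force = Coriolis force):
V_g = (1/(fρ)) |∂P/∂n| = 6.24×10⁻⁴ / (1.15×10⁻⁴ × 1.12) = 4.85 m/s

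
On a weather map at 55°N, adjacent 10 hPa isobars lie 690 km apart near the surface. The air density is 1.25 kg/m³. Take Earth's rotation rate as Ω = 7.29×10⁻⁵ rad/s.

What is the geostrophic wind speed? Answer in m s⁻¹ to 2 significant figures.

Coriolis parameter at 55°N:
f = 2Ω sin φ = 2 × 7.29×10⁻⁵ × sin 55° = 1.19×10⁻⁴ s⁻¹
Pressure gradient: |∂P/∂n| = 1000 Pa / 690000 m = 1.45×10⁻³ Pa/m
Geostrophic balance (pressure-gradient force = Coriolis force):
V_g = (1/(fρ)) |∂P/∂n| = 1.45×10⁻³ / (1.19×10⁻⁴ × 1.25) = 9.71 m/s

9.7 m s⁻¹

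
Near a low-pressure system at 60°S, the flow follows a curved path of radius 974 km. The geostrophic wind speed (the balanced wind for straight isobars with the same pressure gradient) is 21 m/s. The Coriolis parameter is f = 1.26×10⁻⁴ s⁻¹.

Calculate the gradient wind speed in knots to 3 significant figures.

35.5 knots

Around a low, centrifugal force acts outward with Coriolis, so pressure-gradient force balances both:
(1/ρ)|∂P/∂n| = fV + V²/R  →  V² + fR·V − fR·V_g = 0
With fR = 1.26×10⁻⁴ × 974×10³ m = 123 m/s:
V = [−fR + √((fR)² + 4 fR V_g)]/2 = [−123 + √(123² + 4×123×21)]/2 = 18.3 m/s
Subgeostrophic (V < V_g = 21 m/s), as expected around a low.
Converting: 18.3 m/s × 1.944 = 35.5 knots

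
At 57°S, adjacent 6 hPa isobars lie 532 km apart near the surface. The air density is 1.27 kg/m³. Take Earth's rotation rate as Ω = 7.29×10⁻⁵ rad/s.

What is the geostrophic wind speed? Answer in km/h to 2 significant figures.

26 km/h

Coriolis parameter at 57°S:
f = 2Ω sin φ = 2 × 7.29×10⁻⁵ × sin 57° = 1.22×10⁻⁴ s⁻¹
Pressure gradient: |∂P/∂n| = 600 Pa / 532000 m = 1.13×10⁻³ Pa/m
Geostrophic balance (pressure-gradient force = Coriolis force):
V_g = (1/(fρ)) |∂P/∂n| = 1.13×10⁻³ / (1.22×10⁻⁴ × 1.27) = 7.26 m/s
Converting: 7.26 m/s × 3.6 = 26 km/h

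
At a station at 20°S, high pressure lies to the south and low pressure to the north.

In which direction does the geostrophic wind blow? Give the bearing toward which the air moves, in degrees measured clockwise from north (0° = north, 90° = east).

The pressure-gradient force points toward the north (bearing 000°).
Geostrophic balance: in the Southern Hemisphere the Coriolis force deflects motion to the left, so the geostrophic wind blows 90° to the left of the pressure-gradient force (low pressure on the right).
Rotating 000° by 90° counterclockwise gives 270° — the wind blows toward the west.

270°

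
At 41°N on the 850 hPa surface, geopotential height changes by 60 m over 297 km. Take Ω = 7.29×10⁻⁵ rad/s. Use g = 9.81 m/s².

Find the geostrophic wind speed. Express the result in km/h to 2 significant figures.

75 km/h

Coriolis parameter at 41°N:
f = 2Ω sin φ = 2 × 7.29×10⁻⁵ × sin 41° = 9.57×10⁻⁵ s⁻¹
Height gradient: |∂Z/∂n| = 60 m / 297000 m = 2.02×10⁻⁴
On a pressure surface, geostrophic balance gives V_g = (g/f)|∂Z/∂n|:
V_g = 9.81 × 2.02×10⁻⁴ / 9.57×10⁻⁵ = 20.7 m/s
Converting: 20.7 m/s × 3.6 = 75 km/h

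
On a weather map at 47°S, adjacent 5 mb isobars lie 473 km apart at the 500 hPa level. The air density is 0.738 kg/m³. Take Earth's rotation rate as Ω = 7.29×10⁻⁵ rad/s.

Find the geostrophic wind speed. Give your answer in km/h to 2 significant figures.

Coriolis parameter at 47°S:
f = 2Ω sin φ = 2 × 7.29×10⁻⁵ × sin 47° = 1.07×10⁻⁴ s⁻¹
Pressure gradient: |∂P/∂n| = 500 Pa / 473000 m = 1.06×10⁻³ Pa/m
Geostrophic balance (pressure-gradient force = Coriolis force):
V_g = (1/(fρ)) |∂P/∂n| = 1.06×10⁻³ / (1.07×10⁻⁴ × 0.738) = 13.4 m/s
Converting: 13.4 m/s × 3.6 = 48 km/h

48 km/h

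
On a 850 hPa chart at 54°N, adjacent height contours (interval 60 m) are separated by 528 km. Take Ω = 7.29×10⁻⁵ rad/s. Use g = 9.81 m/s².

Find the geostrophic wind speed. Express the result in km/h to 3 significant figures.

Coriolis parameter at 54°N:
f = 2Ω sin φ = 2 × 7.29×10⁻⁵ × sin 54° = 1.18×10⁻⁴ s⁻¹
Height gradient: |∂Z/∂n| = 60 m / 528000 m = 1.14×10⁻⁴
On a pressure surface, geostrophic balance gives V_g = (g/f)|∂Z/∂n|:
V_g = 9.81 × 1.14×10⁻⁴ / 1.18×10⁻⁴ = 9.45 m/s
Converting: 9.45 m/s × 3.6 = 34.0 km/h

34.0 km/h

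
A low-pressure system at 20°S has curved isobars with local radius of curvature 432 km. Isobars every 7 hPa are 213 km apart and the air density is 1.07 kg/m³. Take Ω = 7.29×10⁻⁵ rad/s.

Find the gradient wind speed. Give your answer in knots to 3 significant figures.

Coriolis parameter at 20°S:
f = 2Ω sin φ = 2 × 7.29×10⁻⁵ × sin 20° = 4.99×10⁻⁵ s⁻¹
Pressure gradient: |∂P/∂n| = 700 Pa / 213000 m = 3.29×10⁻³ Pa/m
Geostrophic speed: V_g = |∂P/∂n|/(fρ) = 3.29×10⁻³/(4.99×10⁻⁵ × 1.07) = 61.6 m/s
Around a low, centrifugal force acts outward with Coriolis, so pressure-gradient force balances both:
(1/ρ)|∂P/∂n| = fV + V²/R  →  V² + fR·V − fR·V_g = 0
With fR = 4.99×10⁻⁵ × 432×10³ m = 21.5 m/s:
V = [−fR + √((fR)² + 4 fR V_g)]/2 = [−21.5 + √(21.5² + 4×21.5×61.6)]/2 = 27.2 m/s
Subgeostrophic (V < V_g = 61.6 m/s), as expected around a low.
Converting: 27.2 m/s × 1.944 = 52.9 knots

52.9 knots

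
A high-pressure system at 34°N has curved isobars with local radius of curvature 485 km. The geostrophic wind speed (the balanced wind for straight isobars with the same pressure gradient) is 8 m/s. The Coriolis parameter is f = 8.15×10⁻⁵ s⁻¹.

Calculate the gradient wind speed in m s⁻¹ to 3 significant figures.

Around a high, pressure-gradient force acts outward with centrifugal, so Coriolis balances both:
fV = (1/ρ)|∂P/∂n| + V²/R  →  V² − fR·V + fR·V_g = 0
With fR = 8.15×10⁻⁵ × 485×10³ m = 39.5 m/s:
V = [fR − √((fR)² − 4 fR V_g)]/2 = [39.5 − √(39.5² − 4×39.5×8)]/2 = 11.1 m/s
Supergeostrophic (V > V_g = 8 m/s), as expected around a high.

11.1 m s⁻¹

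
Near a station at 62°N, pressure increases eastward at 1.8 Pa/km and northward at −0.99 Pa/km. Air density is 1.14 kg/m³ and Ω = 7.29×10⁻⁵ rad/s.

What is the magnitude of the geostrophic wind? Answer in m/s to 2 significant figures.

14 m/s

Coriolis parameter at 62°N:
f = 2Ω sin φ = 2 × 7.29×10⁻⁵ × sin 62° = 1.29×10⁻⁴ s⁻¹
Component geostrophic relations (x east, y north):
u_g = −(1/(fρ)) ∂P/∂y,  v_g = (1/(fρ)) ∂P/∂x
u_g = −(−0.99×10⁻³)/(1.29×10⁻⁴ × 1.14) = 6.75 m/s;  v_g = (1.8×10⁻³)/(1.29×10⁻⁴ × 1.14) = 12.3 m/s
|V_g| = √(u_g² + v_g²) = 14.0 m/s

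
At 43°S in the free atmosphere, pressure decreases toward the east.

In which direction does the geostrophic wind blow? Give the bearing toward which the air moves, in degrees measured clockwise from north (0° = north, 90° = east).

000°

The pressure-gradient force points toward the east (bearing 090°).
Geostrophic balance: in the Southern Hemisphere the Coriolis force deflects motion to the left, so the geostrophic wind blows 90° to the left of the pressure-gradient force (low pressure on the right).
Rotating 090° by 90° counterclockwise gives 000° — the wind blows toward the north.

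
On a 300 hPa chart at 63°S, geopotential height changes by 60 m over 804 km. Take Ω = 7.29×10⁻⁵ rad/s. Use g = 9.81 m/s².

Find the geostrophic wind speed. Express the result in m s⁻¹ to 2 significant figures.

5.6 m s⁻¹

Coriolis parameter at 63°S:
f = 2Ω sin φ = 2 × 7.29×10⁻⁵ × sin 63° = 1.30×10⁻⁴ s⁻¹
Height gradient: |∂Z/∂n| = 60 m / 804000 m = 7.46×10⁻⁵
On a pressure surface, geostrophic balance gives V_g = (g/f)|∂Z/∂n|:
V_g = 9.81 × 7.46×10⁻⁵ / 1.30×10⁻⁴ = 5.64 m/s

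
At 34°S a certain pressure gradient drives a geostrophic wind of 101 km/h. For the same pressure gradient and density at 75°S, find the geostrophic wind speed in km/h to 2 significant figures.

With the same pressure gradient and density, V_g ∝ 1/f ∝ 1/sin φ.
V₂ = V₁ · sin φ₁ / sin φ₂ = 101 × sin 34° / sin 75°
V₂ = 101 × 0.5592/0.9659 = 58 km/h

58 km/h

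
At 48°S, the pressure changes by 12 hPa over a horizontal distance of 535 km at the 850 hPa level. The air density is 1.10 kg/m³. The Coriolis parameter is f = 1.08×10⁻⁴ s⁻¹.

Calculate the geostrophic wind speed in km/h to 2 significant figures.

Pressure gradient: |∂P/∂n| = 1200 Pa / 535000 m = 2.24×10⁻³ Pa/m
Geostrophic balance (pressure-gradient force = Coriolis force):
V_g = (1/(fρ)) |∂P/∂n| = 2.24×10⁻³ / (1.08×10⁻⁴ × 1.10) = 18.9 m/s
Converting: 18.9 m/s × 3.6 = 68 km/h

68 km/h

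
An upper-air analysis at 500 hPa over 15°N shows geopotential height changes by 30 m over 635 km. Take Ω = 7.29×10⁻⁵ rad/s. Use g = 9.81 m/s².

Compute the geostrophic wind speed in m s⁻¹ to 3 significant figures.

12.3 m s⁻¹

Coriolis parameter at 15°N:
f = 2Ω sin φ = 2 × 7.29×10⁻⁵ × sin 15° = 3.77×10⁻⁵ s⁻¹
Height gradient: |∂Z/∂n| = 30 m / 635000 m = 4.72×10⁻⁵
On a pressure surface, geostrophic balance gives V_g = (g/f)|∂Z/∂n|:
V_g = 9.81 × 4.72×10⁻⁵ / 3.77×10⁻⁵ = 12.3 m/s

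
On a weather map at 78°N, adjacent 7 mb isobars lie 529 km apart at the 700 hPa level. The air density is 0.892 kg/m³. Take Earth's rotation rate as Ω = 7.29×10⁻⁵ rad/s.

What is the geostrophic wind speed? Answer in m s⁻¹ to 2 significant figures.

10 m s⁻¹

Coriolis parameter at 78°N:
f = 2Ω sin φ = 2 × 7.29×10⁻⁵ × sin 78° = 1.43×10⁻⁴ s⁻¹
Pressure gradient: |∂P/∂n| = 700 Pa / 529000 m = 1.32×10⁻³ Pa/m
Geostrophic balance (pressure-gradient force = Coriolis force):
V_g = (1/(fρ)) |∂P/∂n| = 1.32×10⁻³ / (1.43×10⁻⁴ × 0.892) = 10.4 m/s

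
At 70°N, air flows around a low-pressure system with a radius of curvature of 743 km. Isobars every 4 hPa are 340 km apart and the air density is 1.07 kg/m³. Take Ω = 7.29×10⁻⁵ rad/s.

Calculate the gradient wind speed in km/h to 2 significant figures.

27 km/h

Coriolis parameter at 70°N:
f = 2Ω sin φ = 2 × 7.29×10⁻⁵ × sin 70° = 1.37×10⁻⁴ s⁻¹
Pressure gradient: |∂P/∂n| = 400 Pa / 340000 m = 1.18×10⁻³ Pa/m
Geostrophic speed: V_g = |∂P/∂n|/(fρ) = 1.18×10⁻³/(1.37×10⁻⁴ × 1.07) = 8.03 m/s
Around a low, centrifugal force acts outward with Coriolis, so pressure-gradient force balances both:
(1/ρ)|∂P/∂n| = fV + V²/R  →  V² + fR·V − fR·V_g = 0
With fR = 1.37×10⁻⁴ × 743×10³ m = 102 m/s:
V = [−fR + √((fR)² + 4 fR V_g)]/2 = [−102 + √(102² + 4×102×8.03)]/2 = 7.48 m/s
Subgeostrophic (V < V_g = 8.03 m/s), as expected around a low.
Converting: 7.48 m/s × 3.6 = 27 km/h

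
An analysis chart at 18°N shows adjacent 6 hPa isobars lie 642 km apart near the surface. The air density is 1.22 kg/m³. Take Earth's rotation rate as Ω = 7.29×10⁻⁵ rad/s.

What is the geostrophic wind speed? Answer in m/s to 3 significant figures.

Coriolis parameter at 18°N:
f = 2Ω sin φ = 2 × 7.29×10⁻⁵ × sin 18° = 4.51×10⁻⁵ s⁻¹
Pressure gradient: |∂P/∂n| = 600 Pa / 642000 m = 9.35×10⁻⁴ Pa/m
Geostrophic balance (pressure-gradient force = Coriolis force):
V_g = (1/(fρ)) |∂P/∂n| = 9.35×10⁻⁴ / (4.51×10⁻⁵ × 1.22) = 17.0 m/s

17.0 m/s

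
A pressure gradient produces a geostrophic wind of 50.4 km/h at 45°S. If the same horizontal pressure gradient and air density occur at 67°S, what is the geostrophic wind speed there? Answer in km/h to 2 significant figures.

39 km/h

With the same pressure gradient and density, V_g ∝ 1/f ∝ 1/sin φ.
V₂ = V₁ · sin φ₁ / sin φ₂ = 50.4 × sin 45° / sin 67°
V₂ = 50.4 × 0.7071/0.9205 = 39 km/h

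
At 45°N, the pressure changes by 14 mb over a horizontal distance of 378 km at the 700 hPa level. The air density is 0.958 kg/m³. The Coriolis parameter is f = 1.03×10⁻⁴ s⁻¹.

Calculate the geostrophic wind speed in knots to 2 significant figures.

Pressure gradient: |∂P/∂n| = 1400 Pa / 378000 m = 3.70×10⁻³ Pa/m
Geostrophic balance (pressure-gradient force = Coriolis force):
V_g = (1/(fρ)) |∂P/∂n| = 3.70×10⁻³ / (1.03×10⁻⁴ × 0.958) = 37.5 m/s
Converting: 37.5 m/s × 1.944 = 73 knots

73 knots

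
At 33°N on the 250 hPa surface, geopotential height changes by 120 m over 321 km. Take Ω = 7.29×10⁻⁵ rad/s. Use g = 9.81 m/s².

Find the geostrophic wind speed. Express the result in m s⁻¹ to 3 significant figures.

46.2 m s⁻¹

Coriolis parameter at 33°N:
f = 2Ω sin φ = 2 × 7.29×10⁻⁵ × sin 33° = 7.94×10⁻⁵ s⁻¹
Height gradient: |∂Z/∂n| = 120 m / 321000 m = 3.74×10⁻⁴
On a pressure surface, geostrophic balance gives V_g = (g/f)|∂Z/∂n|:
V_g = 9.81 × 3.74×10⁻⁴ / 7.94×10⁻⁵ = 46.2 m/s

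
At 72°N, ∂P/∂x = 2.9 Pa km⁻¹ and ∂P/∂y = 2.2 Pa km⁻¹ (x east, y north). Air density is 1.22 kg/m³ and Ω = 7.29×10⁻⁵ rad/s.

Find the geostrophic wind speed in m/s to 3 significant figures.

21.5 m/s

Coriolis parameter at 72°N:
f = 2Ω sin φ = 2 × 7.29×10⁻⁵ × sin 72° = 1.39×10⁻⁴ s⁻¹
Component geostrophic relations (x east, y north):
u_g = −(1/(fρ)) ∂P/∂y,  v_g = (1/(fρ)) ∂P/∂x
u_g = −(2.2×10⁻³)/(1.39×10⁻⁴ × 1.22) = −13.0 m/s;  v_g = (2.9×10⁻³)/(1.39×10⁻⁴ × 1.22) = 17.1 m/s
|V_g| = √(u_g² + v_g²) = 21.5 m/s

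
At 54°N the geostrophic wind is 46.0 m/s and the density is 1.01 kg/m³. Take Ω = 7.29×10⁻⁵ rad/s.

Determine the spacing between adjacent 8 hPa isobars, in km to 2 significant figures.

150 km

Coriolis parameter at 54°N:
f = 2Ω sin φ = 2 × 7.29×10⁻⁵ × sin 54° = 1.18×10⁻⁴ s⁻¹
Geostrophic balance rearranged: |∂P/∂n| = f ρ V_g
|∂P/∂n| = 1.18×10⁻⁴ × 1.01 × 46.0 = 5.48×10⁻³ Pa/m
Isobar spacing: Δn = ΔP/|∂P/∂n| = 800 Pa / 5.48×10⁻³ Pa/m = 145981 m ≈ 150 km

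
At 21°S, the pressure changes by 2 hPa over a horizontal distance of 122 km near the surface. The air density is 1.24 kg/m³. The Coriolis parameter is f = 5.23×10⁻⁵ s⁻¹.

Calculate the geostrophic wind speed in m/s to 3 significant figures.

25.3 m/s

Pressure gradient: |∂P/∂n| = 200 Pa / 122000 m = 1.64×10⁻³ Pa/m
Geostrophic balance (pressure-gradient force = Coriolis force):
V_g = (1/(fρ)) |∂P/∂n| = 1.64×10⁻³ / (5.23×10⁻⁵ × 1.24) = 25.3 m/s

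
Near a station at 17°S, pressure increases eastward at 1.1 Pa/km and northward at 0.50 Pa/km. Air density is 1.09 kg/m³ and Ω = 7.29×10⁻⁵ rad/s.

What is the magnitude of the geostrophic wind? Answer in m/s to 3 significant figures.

26.0 m/s

Coriolis parameter at 17°S:
f = 2Ω sin φ = 2 × 7.29×10⁻⁵ × sin 17° = 4.26×10⁻⁵ s⁻¹
In the Southern Hemisphere f is negative: f = −4.26×10⁻⁵ s⁻¹.
Component geostrophic relations (x east, y north):
u_g = −(1/(fρ)) ∂P/∂y,  v_g = (1/(fρ)) ∂P/∂x
u_g = −(0.50×10⁻³)/(−4.26×10⁻⁵ × 1.09) = 10.8 m/s;  v_g = (1.1×10⁻³)/(−4.26×10⁻⁵ × 1.09) = −23.7 m/s
|V_g| = √(u_g² + v_g²) = 26.0 m/s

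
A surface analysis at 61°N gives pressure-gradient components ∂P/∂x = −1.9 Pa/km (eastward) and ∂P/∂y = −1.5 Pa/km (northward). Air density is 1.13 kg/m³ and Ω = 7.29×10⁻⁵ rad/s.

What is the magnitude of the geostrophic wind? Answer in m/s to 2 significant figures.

Coriolis parameter at 61°N:
f = 2Ω sin φ = 2 × 7.29×10⁻⁵ × sin 61° = 1.28×10⁻⁴ s⁻¹
Component geostrophic relations (x east, y north):
u_g = −(1/(fρ)) ∂P/∂y,  v_g = (1/(fρ)) ∂P/∂x
u_g = −(−1.5×10⁻³)/(1.28×10⁻⁴ × 1.13) = 10.4 m/s;  v_g = (−1.9×10⁻³)/(1.28×10⁻⁴ × 1.13) = −13.2 m/s
|V_g| = √(u_g² + v_g²) = 16.8 m/s

17 m/s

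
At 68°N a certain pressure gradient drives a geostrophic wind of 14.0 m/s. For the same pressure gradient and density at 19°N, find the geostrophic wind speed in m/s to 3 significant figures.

With the same pressure gradient and density, V_g ∝ 1/f ∝ 1/sin φ.
V₂ = V₁ · sin φ₁ / sin φ₂ = 14.0 × sin 68° / sin 19°
V₂ = 14.0 × 0.9272/0.3256 = 39.9 m/s

39.9 m/s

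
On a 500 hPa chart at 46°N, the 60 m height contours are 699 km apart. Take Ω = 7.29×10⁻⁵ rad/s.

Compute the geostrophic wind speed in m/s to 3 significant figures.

Coriolis parameter at 46°N:
f = 2Ω sin φ = 2 × 7.29×10⁻⁵ × sin 46° = 1.05×10⁻⁴ s⁻¹
Height gradient: |∂Z/∂n| = 60 m / 699000 m = 8.58×10⁻⁵
On a pressure surface, geostrophic balance gives V_g = (g/f)|∂Z/∂n|:
V_g = 9.81 × 8.58×10⁻⁵ / 1.05×10⁻⁴ = 8.03 m/s

8.03 m/s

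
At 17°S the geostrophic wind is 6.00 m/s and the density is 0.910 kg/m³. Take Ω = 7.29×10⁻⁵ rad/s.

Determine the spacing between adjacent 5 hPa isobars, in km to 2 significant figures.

2100 km

Coriolis parameter at 17°S:
f = 2Ω sin φ = 2 × 7.29×10⁻⁵ × sin 17° = 4.26×10⁻⁵ s⁻¹
Geostrophic balance rearranged: |∂P/∂n| = f ρ V_g
|∂P/∂n| = 4.26×10⁻⁵ × 0.910 × 6.00 = 2.33×10⁻⁴ Pa/m
Isobar spacing: Δn = ΔP/|∂P/∂n| = 500 Pa / 2.33×10⁻⁴ Pa/m = 2148248 m ≈ 2100 km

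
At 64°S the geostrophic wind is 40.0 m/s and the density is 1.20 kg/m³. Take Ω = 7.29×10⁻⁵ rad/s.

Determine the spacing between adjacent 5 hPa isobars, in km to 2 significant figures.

Coriolis parameter at 64°S:
f = 2Ω sin φ = 2 × 7.29×10⁻⁵ × sin 64° = 1.31×10⁻⁴ s⁻¹
Geostrophic balance rearranged: |∂P/∂n| = f ρ V_g
|∂P/∂n| = 1.31×10⁻⁴ × 1.20 × 40.0 = 6.29×10⁻³ Pa/m
Isobar spacing: Δn = ΔP/|∂P/∂n| = 500 Pa / 6.29×10⁻³ Pa/m = 79490 m ≈ 79 km

79 km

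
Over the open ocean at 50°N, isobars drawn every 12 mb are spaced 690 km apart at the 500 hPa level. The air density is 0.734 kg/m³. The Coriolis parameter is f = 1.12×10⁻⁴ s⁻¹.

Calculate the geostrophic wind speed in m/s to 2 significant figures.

21 m/s

Pressure gradient: |∂P/∂n| = 1200 Pa / 690000 m = 1.74×10⁻³ Pa/m
Geostrophic balance (pressure-gradient force = Coriolis force):
V_g = (1/(fρ)) |∂P/∂n| = 1.74×10⁻³ / (1.12×10⁻⁴ × 0.734) = 21.2 m/s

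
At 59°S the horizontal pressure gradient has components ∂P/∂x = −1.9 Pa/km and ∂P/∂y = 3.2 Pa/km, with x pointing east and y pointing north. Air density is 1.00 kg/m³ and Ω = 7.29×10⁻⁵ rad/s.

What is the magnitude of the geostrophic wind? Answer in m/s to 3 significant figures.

29.8 m/s

Coriolis parameter at 59°S:
f = 2Ω sin φ = 2 × 7.29×10⁻⁵ × sin 59° = 1.25×10⁻⁴ s⁻¹
In the Southern Hemisphere f is negative: f = −1.25×10⁻⁴ s⁻¹.
Component geostrophic relations (x east, y north):
u_g = −(1/(fρ)) ∂P/∂y,  v_g = (1/(fρ)) ∂P/∂x
u_g = −(3.2×10⁻³)/(−1.25×10⁻⁴ × 1.00) = 25.6 m/s;  v_g = (−1.9×10⁻³)/(−1.25×10⁻⁴ × 1.00) = 15.2 m/s
|V_g| = √(u_g² + v_g²) = 29.8 m/s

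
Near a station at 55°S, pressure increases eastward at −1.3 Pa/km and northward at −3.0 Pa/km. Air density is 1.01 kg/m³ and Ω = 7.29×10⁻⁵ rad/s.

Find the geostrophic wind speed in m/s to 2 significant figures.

27 m/s

Coriolis parameter at 55°S:
f = 2Ω sin φ = 2 × 7.29×10⁻⁵ × sin 55° = 1.19×10⁻⁴ s⁻¹
In the Southern Hemisphere f is negative: f = −1.19×10⁻⁴ s⁻¹.
Component geostrophic relations (x east, y north):
u_g = −(1/(fρ)) ∂P/∂y,  v_g = (1/(fρ)) ∂P/∂x
u_g = −(−3.0×10⁻³)/(−1.19×10⁻⁴ × 1.01) = −24.9 m/s;  v_g = (−1.3×10⁻³)/(−1.19×10⁻⁴ × 1.01) = 10.8 m/s
|V_g| = √(u_g² + v_g²) = 27.1 m/s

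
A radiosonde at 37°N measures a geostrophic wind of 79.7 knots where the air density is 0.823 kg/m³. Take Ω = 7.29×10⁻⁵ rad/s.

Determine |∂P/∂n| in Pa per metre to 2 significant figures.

Coriolis parameter at 37°N:
f = 2Ω sin φ = 2 × 7.29×10⁻⁵ × sin 37° = 8.77×10⁻⁵ s⁻¹
Wind speed in SI: 79.7 knots = 41.0 m/s
Geostrophic balance rearranged: |∂P/∂n| = f ρ V_g
|∂P/∂n| = 8.77×10⁻⁵ × 0.823 × 41.0 = 2.96×10⁻³ Pa/m

3.0×10⁻³ Pa/m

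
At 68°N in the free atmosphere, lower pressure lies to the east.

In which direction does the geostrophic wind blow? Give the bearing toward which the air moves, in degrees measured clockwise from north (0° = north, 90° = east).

180°

The pressure-gradient force points toward the east (bearing 090°).
Geostrophic balance: in the Northern Hemisphere the Coriolis force deflects motion to the right, so the geostrophic wind blows 90° to the right of the pressure-gradient force (low pressure on the left).
Rotating 090° by 90° clockwise gives 180° — the wind blows toward the south.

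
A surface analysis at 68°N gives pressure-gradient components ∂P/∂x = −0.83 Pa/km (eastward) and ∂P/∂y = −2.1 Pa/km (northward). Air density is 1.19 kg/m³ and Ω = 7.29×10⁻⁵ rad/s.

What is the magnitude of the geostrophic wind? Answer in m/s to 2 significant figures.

Coriolis parameter at 68°N:
f = 2Ω sin φ = 2 × 7.29×10⁻⁵ × sin 68° = 1.35×10⁻⁴ s⁻¹
Component geostrophic relations (x east, y north):
u_g = −(1/(fρ)) ∂P/∂y,  v_g = (1/(fρ)) ∂P/∂x
u_g = −(−2.1×10⁻³)/(1.35×10⁻⁴ × 1.19) = 13.1 m/s;  v_g = (−0.83×10⁻³)/(1.35×10⁻⁴ × 1.19) = −5.16 m/s
|V_g| = √(u_g² + v_g²) = 14.0 m/s

14 m/s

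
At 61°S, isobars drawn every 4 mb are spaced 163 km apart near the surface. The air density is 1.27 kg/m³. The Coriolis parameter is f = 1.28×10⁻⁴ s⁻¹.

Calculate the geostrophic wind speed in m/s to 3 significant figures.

Pressure gradient: |∂P/∂n| = 400 Pa / 163000 m = 2.45×10⁻³ Pa/m
Geostrophic balance (pressure-gradient force = Coriolis force):
V_g = (1/(fρ)) |∂P/∂n| = 2.45×10⁻³ / (1.28×10⁻⁴ × 1.27) = 15.1 m/s

15.1 m/s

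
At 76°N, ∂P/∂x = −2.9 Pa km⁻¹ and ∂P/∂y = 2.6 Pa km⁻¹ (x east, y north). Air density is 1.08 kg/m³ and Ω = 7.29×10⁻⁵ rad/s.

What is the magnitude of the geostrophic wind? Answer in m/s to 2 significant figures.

25 m/s

Coriolis parameter at 76°N:
f = 2Ω sin φ = 2 × 7.29×10⁻⁵ × sin 76° = 1.41×10⁻⁴ s⁻¹
Component geostrophic relations (x east, y north):
u_g = −(1/(fρ)) ∂P/∂y,  v_g = (1/(fρ)) ∂P/∂x
u_g = −(2.6×10⁻³)/(1.41×10⁻⁴ × 1.08) = −17.0 m/s;  v_g = (−2.9×10⁻³)/(1.41×10⁻⁴ × 1.08) = −19.0 m/s
|V_g| = √(u_g² + v_g²) = 25.5 m/s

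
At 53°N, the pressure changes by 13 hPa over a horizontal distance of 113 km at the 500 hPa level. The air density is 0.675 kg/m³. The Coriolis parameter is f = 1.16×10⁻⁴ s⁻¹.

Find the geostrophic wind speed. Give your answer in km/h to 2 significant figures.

Pressure gradient: |∂P/∂n| = 1300 Pa / 113000 m = 1.15×10⁻² Pa/m
Geostrophic balance (pressure-gradient force = Coriolis force):
V_g = (1/(fρ)) |∂P/∂n| = 1.15×10⁻² / (1.16×10⁻⁴ × 0.675) = 147 m/s
Converting: 147 m/s × 3.6 = 530 km/h

530 km/h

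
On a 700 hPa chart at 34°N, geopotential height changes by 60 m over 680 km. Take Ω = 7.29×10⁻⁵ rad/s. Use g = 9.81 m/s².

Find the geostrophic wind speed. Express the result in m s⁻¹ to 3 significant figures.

Coriolis parameter at 34°N:
f = 2Ω sin φ = 2 × 7.29×10⁻⁵ × sin 34° = 8.15×10⁻⁵ s⁻¹
Height gradient: |∂Z/∂n| = 60 m / 680000 m = 8.82×10⁻⁵
On a pressure surface, geostrophic balance gives V_g = (g/f)|∂Z/∂n|:
V_g = 9.81 × 8.82×10⁻⁵ / 8.15×10⁻⁵ = 10.6 m/s

10.6 m s⁻¹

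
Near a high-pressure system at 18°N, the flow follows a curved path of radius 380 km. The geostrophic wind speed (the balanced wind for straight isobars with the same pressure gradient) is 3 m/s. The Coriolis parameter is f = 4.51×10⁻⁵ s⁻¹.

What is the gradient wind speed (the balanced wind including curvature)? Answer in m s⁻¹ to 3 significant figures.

3.88 m s⁻¹

Around a high, pressure-gradient force acts outward with centrifugal, so Coriolis balances both:
fV = (1/ρ)|∂P/∂n| + V²/R  →  V² − fR·V + fR·V_g = 0
With fR = 4.51×10⁻⁵ × 380×10³ m = 17.1 m/s:
V = [fR − √((fR)² − 4 fR V_g)]/2 = [17.1 − √(17.1² − 4×17.1×3)]/2 = 3.88 m/s
Supergeostrophic (V > V_g = 3 m/s), as expected around a high.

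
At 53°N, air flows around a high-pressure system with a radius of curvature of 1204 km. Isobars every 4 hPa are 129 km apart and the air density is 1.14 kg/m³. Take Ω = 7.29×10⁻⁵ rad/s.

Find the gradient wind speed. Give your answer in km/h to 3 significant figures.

Coriolis parameter at 53°N:
f = 2Ω sin φ = 2 × 7.29×10⁻⁵ × sin 53° = 1.16×10⁻⁴ s⁻¹
Pressure gradient: |∂P/∂n| = 400 Pa / 129000 m = 3.10×10⁻³ Pa/m
Geostrophic speed: V_g = |∂P/∂n|/(fρ) = 3.10×10⁻³/(1.16×10⁻⁴ × 1.14) = 23.4 m/s
Around a high, pressure-gradient force acts outward with centrifugal, so Coriolis balances both:
fV = (1/ρ)|∂P/∂n| + V²/R  →  V² − fR·V + fR·V_g = 0
With fR = 1.16×10⁻⁴ × 1204×10³ m = 140 m/s:
V = [fR − √((fR)² − 4 fR V_g)]/2 = [140 − √(140² − 4×140×23.4)]/2 = 29.6 m/s
Supergeostrophic (V > V_g = 23.4 m/s), as expected around a high.
Converting: 29.6 m/s × 3.6 = 107 km/h

107 km/h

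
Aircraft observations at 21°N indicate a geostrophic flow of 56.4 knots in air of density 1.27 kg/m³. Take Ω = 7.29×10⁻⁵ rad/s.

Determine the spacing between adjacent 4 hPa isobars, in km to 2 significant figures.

210 km

Coriolis parameter at 21°N:
f = 2Ω sin φ = 2 × 7.29×10⁻⁵ × sin 21° = 5.23×10⁻⁵ s⁻¹
Wind speed in SI: 56.4 knots = 29.0 m/s
Geostrophic balance rearranged: |∂P/∂n| = f ρ V_g
|∂P/∂n| = 5.23×10⁻⁵ × 1.27 × 29.0 = 1.93×10⁻³ Pa/m
Isobar spacing: Δn = ΔP/|∂P/∂n| = 400 Pa / 1.93×10⁻³ Pa/m = 207755 m ≈ 210 km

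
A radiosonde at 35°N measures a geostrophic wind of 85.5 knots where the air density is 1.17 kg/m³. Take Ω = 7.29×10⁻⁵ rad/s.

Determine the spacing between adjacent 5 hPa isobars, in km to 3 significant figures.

Coriolis parameter at 35°N:
f = 2Ω sin φ = 2 × 7.29×10⁻⁵ × sin 35° = 8.36×10⁻⁵ s⁻¹
Wind speed in SI: 85.5 knots = 44.0 m/s
Geostrophic balance rearranged: |∂P/∂n| = f ρ V_g
|∂P/∂n| = 8.36×10⁻⁵ × 1.17 × 44.0 = 4.30×10⁻³ Pa/m
Isobar spacing: Δn = ΔP/|∂P/∂n| = 500 Pa / 4.30×10⁻³ Pa/m = 116180 m ≈ 116 km

116 km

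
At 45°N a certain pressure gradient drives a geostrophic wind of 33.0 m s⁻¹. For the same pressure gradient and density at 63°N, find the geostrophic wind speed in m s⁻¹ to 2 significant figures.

With the same pressure gradient and density, V_g ∝ 1/f ∝ 1/sin φ.
V₂ = V₁ · sin φ₁ / sin φ₂ = 33.0 × sin 45° / sin 63°
V₂ = 33.0 × 0.7071/0.8910 = 26 m s⁻¹

26 m s⁻¹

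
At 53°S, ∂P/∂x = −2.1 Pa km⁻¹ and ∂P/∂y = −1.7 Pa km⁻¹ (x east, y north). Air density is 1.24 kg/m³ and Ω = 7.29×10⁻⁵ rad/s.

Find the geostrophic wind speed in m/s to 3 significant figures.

Coriolis parameter at 53°S:
f = 2Ω sin φ = 2 × 7.29×10⁻⁵ × sin 53° = 1.16×10⁻⁴ s⁻¹
In the Southern Hemisphere f is negative: f = −1.16×10⁻⁴ s⁻¹.
Component geostrophic relations (x east, y north):
u_g = −(1/(fρ)) ∂P/∂y,  v_g = (1/(fρ)) ∂P/∂x
u_g = −(−1.7×10⁻³)/(−1.16×10⁻⁴ × 1.24) = −11.8 m/s;  v_g = (−2.1×10⁻³)/(−1.16×10⁻⁴ × 1.24) = 14.5 m/s
|V_g| = √(u_g² + v_g²) = 18.7 m/s

18.7 m/s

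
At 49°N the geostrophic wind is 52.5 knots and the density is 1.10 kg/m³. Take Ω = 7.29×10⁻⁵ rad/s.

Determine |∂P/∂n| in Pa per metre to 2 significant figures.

3.3×10⁻³ Pa/m

Coriolis parameter at 49°N:
f = 2Ω sin φ = 2 × 7.29×10⁻⁵ × sin 49° = 1.10×10⁻⁴ s⁻¹
Wind speed in SI: 52.5 knots = 27.0 m/s
Geostrophic balance rearranged: |∂P/∂n| = f ρ V_g
|∂P/∂n| = 1.10×10⁻⁴ × 1.10 × 27.0 = 3.27×10⁻³ Pa/m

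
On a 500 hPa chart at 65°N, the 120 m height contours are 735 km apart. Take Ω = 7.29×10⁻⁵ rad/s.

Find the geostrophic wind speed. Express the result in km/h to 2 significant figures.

44 km/h

Coriolis parameter at 65°N:
f = 2Ω sin φ = 2 × 7.29×10⁻⁵ × sin 65° = 1.32×10⁻⁴ s⁻¹
Height gradient: |∂Z/∂n| = 120 m / 735000 m = 1.63×10⁻⁴
On a pressure surface, geostrophic balance gives V_g = (g/f)|∂Z/∂n|:
V_g = 9.81 × 1.63×10⁻⁴ / 1.32×10⁻⁴ = 12.1 m/s
Converting: 12.1 m/s × 3.6 = 44 km/h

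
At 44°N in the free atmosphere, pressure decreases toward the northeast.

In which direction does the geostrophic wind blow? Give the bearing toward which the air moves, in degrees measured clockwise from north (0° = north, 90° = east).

135°

The pressure-gradient force points toward the northeast (bearing 045°).
Geostrophic balance: in the Northern Hemisphere the Coriolis force deflects motion to the right, so the geostrophic wind blows 90° to the right of the pressure-gradient force (low pressure on the left).
Rotating 045° by 90° clockwise gives 135° — the wind blows toward the southeast.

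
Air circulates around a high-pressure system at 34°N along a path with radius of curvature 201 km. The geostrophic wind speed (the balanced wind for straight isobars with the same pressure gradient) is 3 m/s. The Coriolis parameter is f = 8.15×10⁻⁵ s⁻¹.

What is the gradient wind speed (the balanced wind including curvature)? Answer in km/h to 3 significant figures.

Around a high, pressure-gradient force acts outward with centrifugal, so Coriolis balances both:
fV = (1/ρ)|∂P/∂n| + V²/R  →  V² − fR·V + fR·V_g = 0
With fR = 8.15×10⁻⁵ × 201×10³ m = 16.4 m/s:
V = [fR − √((fR)² − 4 fR V_g)]/2 = [16.4 − √(16.4² − 4×16.4×3)]/2 = 3.95 m/s
Supergeostrophic (V > V_g = 3 m/s), as expected around a high.
Converting: 3.95 m/s × 3.6 = 14.2 km/h

14.2 km/h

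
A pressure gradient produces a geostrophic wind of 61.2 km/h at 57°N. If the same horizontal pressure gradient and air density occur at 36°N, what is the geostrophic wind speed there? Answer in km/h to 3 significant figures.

87.3 km/h

With the same pressure gradient and density, V_g ∝ 1/f ∝ 1/sin φ.
V₂ = V₁ · sin φ₁ / sin φ₂ = 61.2 × sin 57° / sin 36°
V₂ = 61.2 × 0.8387/0.5878 = 87.3 km/h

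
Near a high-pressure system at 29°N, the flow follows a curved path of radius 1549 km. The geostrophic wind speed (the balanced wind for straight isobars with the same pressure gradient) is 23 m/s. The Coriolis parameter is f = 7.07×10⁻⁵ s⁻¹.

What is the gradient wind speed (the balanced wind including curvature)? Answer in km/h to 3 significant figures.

Around a high, pressure-gradient force acts outward with centrifugal, so Coriolis balances both:
fV = (1/ρ)|∂P/∂n| + V²/R  →  V² − fR·V + fR·V_g = 0
With fR = 7.07×10⁻⁵ × 1549×10³ m = 110 m/s:
V = [fR − √((fR)² − 4 fR V_g)]/2 = [110 − √(110² − 4×110×23)]/2 = 32.9 m/s
Supergeostrophic (V > V_g = 23 m/s), as expected around a high.
Converting: 32.9 m/s × 3.6 = 118 km/h

118 km/h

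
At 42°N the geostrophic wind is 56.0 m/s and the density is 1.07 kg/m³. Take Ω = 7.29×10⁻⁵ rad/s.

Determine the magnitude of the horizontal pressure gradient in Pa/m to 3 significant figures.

5.85×10⁻³ Pa/m

Coriolis parameter at 42°N:
f = 2Ω sin φ = 2 × 7.29×10⁻⁵ × sin 42° = 9.76×10⁻⁵ s⁻¹
Geostrophic balance rearranged: |∂P/∂n| = f ρ V_g
|∂P/∂n| = 9.76×10⁻⁵ × 1.07 × 56.0 = 5.85×10⁻³ Pa/m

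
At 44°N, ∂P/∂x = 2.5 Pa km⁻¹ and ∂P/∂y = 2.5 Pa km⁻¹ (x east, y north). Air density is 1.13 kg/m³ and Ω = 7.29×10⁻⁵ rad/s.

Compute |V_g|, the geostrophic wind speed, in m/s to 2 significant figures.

31 m/s

Coriolis parameter at 44°N:
f = 2Ω sin φ = 2 × 7.29×10⁻⁵ × sin 44° = 1.01×10⁻⁴ s⁻¹
Component geostrophic relations (x east, y north):
u_g = −(1/(fρ)) ∂P/∂y,  v_g = (1/(fρ)) ∂P/∂x
u_g = −(2.5×10⁻³)/(1.01×10⁻⁴ × 1.13) = −21.8 m/s;  v_g = (2.5×10⁻³)/(1.01×10⁻⁴ × 1.13) = 21.8 m/s
|V_g| = √(u_g² + v_g²) = 30.9 m/s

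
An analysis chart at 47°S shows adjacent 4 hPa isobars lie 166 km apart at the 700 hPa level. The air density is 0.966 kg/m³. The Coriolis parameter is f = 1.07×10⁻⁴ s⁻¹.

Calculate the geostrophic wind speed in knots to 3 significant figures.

Pressure gradient: |∂P/∂n| = 400 Pa / 166000 m = 2.41×10⁻³ Pa/m
Geostrophic balance (pressure-gradient force = Coriolis force):
V_g = (1/(fρ)) |∂P/∂n| = 2.41×10⁻³ / (1.07×10⁻⁴ × 0.966) = 23.3 m/s
Converting: 23.3 m/s × 1.944 = 45.3 knots

45.3 knots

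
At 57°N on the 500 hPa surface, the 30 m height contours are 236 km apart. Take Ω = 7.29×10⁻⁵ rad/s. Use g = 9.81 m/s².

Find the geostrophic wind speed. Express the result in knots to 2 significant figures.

20 knots

Coriolis parameter at 57°N:
f = 2Ω sin φ = 2 × 7.29×10⁻⁵ × sin 57° = 1.22×10⁻⁴ s⁻¹
Height gradient: |∂Z/∂n| = 30 m / 236000 m = 1.27×10⁻⁴
On a pressure surface, geostrophic balance gives V_g = (g/f)|∂Z/∂n|:
V_g = 9.81 × 1.27×10⁻⁴ / 1.22×10⁻⁴ = 10.2 m/s
Converting: 10.2 m/s × 1.944 = 20 knots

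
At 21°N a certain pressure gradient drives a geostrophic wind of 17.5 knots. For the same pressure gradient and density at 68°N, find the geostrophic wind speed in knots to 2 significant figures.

With the same pressure gradient and density, V_g ∝ 1/f ∝ 1/sin φ.
V₂ = V₁ · sin φ₁ / sin φ₂ = 17.5 × sin 21° / sin 68°
V₂ = 17.5 × 0.3584/0.9272 = 6.8 knots

6.8 knots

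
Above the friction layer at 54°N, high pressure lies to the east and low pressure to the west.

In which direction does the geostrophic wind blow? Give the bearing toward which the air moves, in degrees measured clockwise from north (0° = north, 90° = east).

The pressure-gradient force points toward the west (bearing 270°).
Geostrophic balance: in the Northern Hemisphere the Coriolis force deflects motion to the right, so the geostrophic wind blows 90° to the right of the pressure-gradient force (low pressure on the left).
Rotating 270° by 90° clockwise gives 000° — the wind blows toward the north.

000°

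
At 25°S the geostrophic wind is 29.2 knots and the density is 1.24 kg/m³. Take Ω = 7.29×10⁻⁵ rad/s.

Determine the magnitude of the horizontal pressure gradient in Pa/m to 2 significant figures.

1.1×10⁻³ Pa/m

Coriolis parameter at 25°S:
f = 2Ω sin φ = 2 × 7.29×10⁻⁵ × sin 25° = 6.16×10⁻⁵ s⁻¹
Wind speed in SI: 29.2 knots = 15.0 m/s
Geostrophic balance rearranged: |∂P/∂n| = f ρ V_g
|∂P/∂n| = 6.16×10⁻⁵ × 1.24 × 15.0 = 1.15×10⁻³ Pa/m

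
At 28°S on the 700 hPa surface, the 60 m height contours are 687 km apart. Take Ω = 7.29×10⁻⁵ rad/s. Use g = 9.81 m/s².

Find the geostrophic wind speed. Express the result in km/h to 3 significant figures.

Coriolis parameter at 28°S:
f = 2Ω sin φ = 2 × 7.29×10⁻⁵ × sin 28° = 6.84×10⁻⁵ s⁻¹
Height gradient: |∂Z/∂n| = 60 m / 687000 m = 8.73×10⁻⁵
On a pressure surface, geostrophic balance gives V_g = (g/f)|∂Z/∂n|:
V_g = 9.81 × 8.73×10⁻⁵ / 6.84×10⁻⁵ = 12.5 m/s
Converting: 12.5 m/s × 3.6 = 45.1 km/h

45.1 km/h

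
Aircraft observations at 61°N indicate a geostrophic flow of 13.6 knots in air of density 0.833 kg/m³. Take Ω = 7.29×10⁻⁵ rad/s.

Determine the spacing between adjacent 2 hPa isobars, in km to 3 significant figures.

Coriolis parameter at 61°N:
f = 2Ω sin φ = 2 × 7.29×10⁻⁵ × sin 61° = 1.28×10⁻⁴ s⁻¹
Wind speed in SI: 13.6 knots = 7.00 m/s
Geostrophic balance rearranged: |∂P/∂n| = f ρ V_g
|∂P/∂n| = 1.28×10⁻⁴ × 0.833 × 7.00 = 7.43×10⁻⁴ Pa/m
Isobar spacing: Δn = ΔP/|∂P/∂n| = 200 Pa / 7.43×10⁻⁴ Pa/m = 269111 m ≈ 269 km

269 km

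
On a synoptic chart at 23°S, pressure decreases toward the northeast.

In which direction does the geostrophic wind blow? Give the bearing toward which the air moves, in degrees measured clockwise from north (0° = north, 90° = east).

The pressure-gradient force points toward the northeast (bearing 045°).
Geostrophic balance: in the Southern Hemisphere the Coriolis force deflects motion to the left, so the geostrophic wind blows 90° to the left of the pressure-gradient force (low pressure on the right).
Rotating 045° by 90° counterclockwise gives 315° — the wind blows toward the northwest.

315°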